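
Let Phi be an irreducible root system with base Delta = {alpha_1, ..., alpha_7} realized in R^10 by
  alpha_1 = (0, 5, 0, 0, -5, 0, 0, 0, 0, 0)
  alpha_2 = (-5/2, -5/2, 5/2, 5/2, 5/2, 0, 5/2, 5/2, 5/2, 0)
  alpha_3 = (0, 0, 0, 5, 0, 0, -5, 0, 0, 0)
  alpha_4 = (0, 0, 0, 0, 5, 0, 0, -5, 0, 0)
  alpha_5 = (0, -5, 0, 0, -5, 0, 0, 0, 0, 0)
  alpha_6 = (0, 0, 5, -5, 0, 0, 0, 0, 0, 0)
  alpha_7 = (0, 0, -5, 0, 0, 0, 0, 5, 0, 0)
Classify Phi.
type E_7

Compute the Cartan integers a_ij = 2(alpha_i, alpha_j)/(alpha_j, alpha_j); the resulting 7x7 Cartan matrix is
[[2, -1, 0, -1, 0, 0, 0], [-1, 2, 0, 0, 0, 0, 0], [0, 0, 2, 0, 0, -1, 0], [-1, 0, 0, 2, -1, 0, -1], [0, 0, 0, -1, 2, 0, 0], [0, 0, -1, 0, 0, 2, -1], [0, 0, 0, -1, 0, -1, 2]].
All simple roots have the same length, so the diagram is simply laced. The associated Dynkin diagram is a chain of 6 nodes with one extra node attached to the third node from one end (E_7), so the type is E_7.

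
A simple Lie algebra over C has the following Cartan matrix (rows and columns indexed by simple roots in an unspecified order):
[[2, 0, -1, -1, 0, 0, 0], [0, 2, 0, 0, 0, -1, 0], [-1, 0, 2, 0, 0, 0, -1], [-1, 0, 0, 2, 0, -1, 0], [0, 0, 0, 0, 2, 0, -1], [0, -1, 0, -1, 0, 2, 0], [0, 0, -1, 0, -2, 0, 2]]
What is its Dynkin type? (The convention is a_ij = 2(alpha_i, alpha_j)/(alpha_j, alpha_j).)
B_7 (so(15))

The matrix has rank 7 with 2's on the diagonal. Reading the off-diagonal entries as Dynkin edges (a single edge where a_ij = a_ji = -1; a double or triple edge where a_ij * a_ji = 2 or 3), the diagram is a chain of 7 nodes with a double edge at one end; the terminal node there is the unique short simple root (B_7). One simple-root ordering that puts it in standard form is (alpha_2, alpha_6, alpha_4, alpha_1, alpha_3, alpha_7, alpha_5). So the algebra is type B_7, i.e. so(15).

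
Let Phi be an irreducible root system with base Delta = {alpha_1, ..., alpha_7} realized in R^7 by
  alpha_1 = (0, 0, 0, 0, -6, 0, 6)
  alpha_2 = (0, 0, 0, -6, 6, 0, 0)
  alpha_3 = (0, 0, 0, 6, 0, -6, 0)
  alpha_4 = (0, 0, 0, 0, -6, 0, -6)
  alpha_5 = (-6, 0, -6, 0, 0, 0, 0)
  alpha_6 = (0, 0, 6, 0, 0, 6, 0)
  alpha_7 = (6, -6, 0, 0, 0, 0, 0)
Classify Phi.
D7

Compute the Cartan integers a_ij = 2(alpha_i, alpha_j)/(alpha_j, alpha_j); the resulting 7x7 Cartan matrix is
[[2, -1, 0, 0, 0, 0, 0], [-1, 2, -1, -1, 0, 0, 0], [0, -1, 2, 0, 0, -1, 0], [0, -1, 0, 2, 0, 0, 0], [0, 0, 0, 0, 2, -1, -1], [0, 0, -1, 0, -1, 2, 0], [0, 0, 0, 0, -1, 0, 2]].
All simple roots have the same length, so the diagram is simply laced. The associated Dynkin diagram is a chain of 5 nodes with a fork of two nodes at one end (D_7), so the type is D_7 (the algebra so(14)).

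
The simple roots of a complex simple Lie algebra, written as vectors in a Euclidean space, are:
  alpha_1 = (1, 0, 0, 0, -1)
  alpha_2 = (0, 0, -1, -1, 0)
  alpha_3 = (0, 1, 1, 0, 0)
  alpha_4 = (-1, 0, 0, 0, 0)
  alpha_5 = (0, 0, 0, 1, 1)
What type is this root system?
Compute the Cartan integers a_ij = 2(alpha_i, alpha_j)/(alpha_j, alpha_j); the resulting 5x5 Cartan matrix is
[[2, 0, 0, -2, -1], [0, 2, -1, 0, -1], [0, -1, 2, 0, 0], [-1, 0, 0, 2, 0], [-1, -1, 0, 0, 2]].
The roots have two lengths (squared-length ratio 2:1); the short ones are alpha_{4}. The associated Dynkin diagram is a chain of 5 nodes with a double edge at one end; the terminal node there is the unique short simple root (B_5), so the type is B_5 (the algebra so(11)).

B_5 (so(11))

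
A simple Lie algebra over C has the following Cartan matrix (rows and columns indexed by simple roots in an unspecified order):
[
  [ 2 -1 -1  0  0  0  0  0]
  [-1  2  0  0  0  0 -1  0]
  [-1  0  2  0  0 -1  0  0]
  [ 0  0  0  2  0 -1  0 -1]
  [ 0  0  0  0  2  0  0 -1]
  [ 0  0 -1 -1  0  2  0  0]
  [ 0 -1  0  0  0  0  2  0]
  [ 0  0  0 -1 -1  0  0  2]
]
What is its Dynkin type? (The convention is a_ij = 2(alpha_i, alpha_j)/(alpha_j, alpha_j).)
The matrix has rank 8 with 2's on the diagonal. Reading the off-diagonal entries as Dynkin edges (a single edge where a_ij = a_ji = -1; a double or triple edge where a_ij * a_ji = 2 or 3), the diagram is a chain of 8 nodes with single edges (A_8). One simple-root ordering that puts it in standard form is (alpha_7, alpha_2, alpha_1, alpha_3, alpha_6, alpha_4, alpha_8, alpha_5). So the algebra is type A_8, i.e. sl(9).

type A_8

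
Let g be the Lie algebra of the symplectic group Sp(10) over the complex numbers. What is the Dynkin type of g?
C5

This is sp(10), which has dimension 10(10+1)/2 = 55 and rank 10/2 = 5. In the classification of classical Lie algebras, the symplectic algebra sp(2n) has type C_n; here n = 5, so the Dynkin diagram is a chain of 5 nodes with a double edge at one end; the terminal node there is the unique long simple root (C_5). Hence the type is C_5.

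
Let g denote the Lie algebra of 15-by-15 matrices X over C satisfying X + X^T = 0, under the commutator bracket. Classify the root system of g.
This is so(15) with 15 odd, which has dimension 15(15-1)/2 = 105 and rank (15-1)/2 = 7. In the classification of classical Lie algebras, the orthogonal algebra so(2n+1) in an odd number of variables has type B_n; here n = 7, so the Dynkin diagram is a chain of 7 nodes with a double edge at one end; the terminal node there is the unique short simple root (B_7). Hence the type is B_7.

B_7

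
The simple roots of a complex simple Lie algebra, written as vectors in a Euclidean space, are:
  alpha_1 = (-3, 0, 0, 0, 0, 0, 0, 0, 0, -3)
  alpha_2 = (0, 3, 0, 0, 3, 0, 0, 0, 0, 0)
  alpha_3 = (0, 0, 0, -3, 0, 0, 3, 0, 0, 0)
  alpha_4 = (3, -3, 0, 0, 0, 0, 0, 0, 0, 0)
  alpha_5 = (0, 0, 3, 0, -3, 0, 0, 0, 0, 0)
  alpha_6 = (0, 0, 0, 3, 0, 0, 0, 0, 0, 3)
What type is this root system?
type A_6

Compute the Cartan integers a_ij = 2(alpha_i, alpha_j)/(alpha_j, alpha_j); the resulting 6x6 Cartan matrix is
[[2, 0, 0, -1, 0, -1], [0, 2, 0, -1, -1, 0], [0, 0, 2, 0, 0, -1], [-1, -1, 0, 2, 0, 0], [0, -1, 0, 0, 2, 0], [-1, 0, -1, 0, 0, 2]].
All simple roots have the same length, so the diagram is simply laced. The associated Dynkin diagram is a chain of 6 nodes with single edges (A_6), so the type is A_6 (the algebra sl(7)).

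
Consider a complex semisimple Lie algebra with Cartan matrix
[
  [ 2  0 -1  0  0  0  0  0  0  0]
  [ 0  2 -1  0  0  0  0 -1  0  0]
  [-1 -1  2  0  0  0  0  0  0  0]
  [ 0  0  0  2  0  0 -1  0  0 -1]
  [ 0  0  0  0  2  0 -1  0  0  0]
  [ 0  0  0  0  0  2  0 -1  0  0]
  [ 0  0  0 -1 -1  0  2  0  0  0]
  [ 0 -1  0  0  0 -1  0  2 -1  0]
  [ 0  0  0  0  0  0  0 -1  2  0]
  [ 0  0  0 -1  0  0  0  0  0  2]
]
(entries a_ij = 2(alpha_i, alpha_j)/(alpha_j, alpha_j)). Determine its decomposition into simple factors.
A4 ⊕ D6

The diagram associated to this matrix has two connected components: the simple roots {alpha_4, alpha_5, alpha_7, alpha_10} form a chain of 4 nodes with single edges (A_4), and {alpha_1, alpha_2, alpha_3, alpha_6, alpha_8, alpha_9} form a chain of 4 nodes with a fork of two nodes at one end (D_6). A semisimple Lie algebra decomposes uniquely as the direct sum of simple ideals, one per connected component of its Dynkin diagram, so g ≅ A_4 ⊕ D_6 (dimension 24 + 66 = 90).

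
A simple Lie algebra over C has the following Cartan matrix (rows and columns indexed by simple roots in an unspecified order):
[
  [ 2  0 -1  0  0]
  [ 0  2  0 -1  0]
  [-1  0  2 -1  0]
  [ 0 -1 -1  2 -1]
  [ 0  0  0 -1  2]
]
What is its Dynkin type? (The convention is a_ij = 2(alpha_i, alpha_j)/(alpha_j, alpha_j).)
The matrix has rank 5 with 2's on the diagonal. Reading the off-diagonal entries as Dynkin edges (a single edge where a_ij = a_ji = -1; a double or triple edge where a_ij * a_ji = 2 or 3), the diagram is a chain of 3 nodes with a fork of two nodes at one end (D_5). One simple-root ordering that puts it in standard form is (alpha_1, alpha_3, alpha_4, alpha_2, alpha_5). So the algebra is type D_5, i.e. so(10).

D_5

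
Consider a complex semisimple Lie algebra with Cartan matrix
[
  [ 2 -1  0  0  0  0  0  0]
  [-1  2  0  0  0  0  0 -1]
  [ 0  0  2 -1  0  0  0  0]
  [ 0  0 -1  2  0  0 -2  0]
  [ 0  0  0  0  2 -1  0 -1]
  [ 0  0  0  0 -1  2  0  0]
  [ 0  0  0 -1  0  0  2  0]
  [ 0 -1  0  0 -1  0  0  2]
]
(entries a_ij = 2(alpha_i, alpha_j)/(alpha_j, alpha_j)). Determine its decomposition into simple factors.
type A_5 + type B_3

The diagram associated to this matrix has two connected components: the simple roots {alpha_1, alpha_2, alpha_5, alpha_6, alpha_8} form a chain of 5 nodes with single edges (A_5), and {alpha_3, alpha_4, alpha_7} form a chain of 3 nodes with a double edge at one end; the terminal node there is the unique short simple root (B_3). A semisimple Lie algebra decomposes uniquely as the direct sum of simple ideals, one per connected component of its Dynkin diagram, so g ≅ A_5 ⊕ B_3 (dimension 35 + 21 = 56).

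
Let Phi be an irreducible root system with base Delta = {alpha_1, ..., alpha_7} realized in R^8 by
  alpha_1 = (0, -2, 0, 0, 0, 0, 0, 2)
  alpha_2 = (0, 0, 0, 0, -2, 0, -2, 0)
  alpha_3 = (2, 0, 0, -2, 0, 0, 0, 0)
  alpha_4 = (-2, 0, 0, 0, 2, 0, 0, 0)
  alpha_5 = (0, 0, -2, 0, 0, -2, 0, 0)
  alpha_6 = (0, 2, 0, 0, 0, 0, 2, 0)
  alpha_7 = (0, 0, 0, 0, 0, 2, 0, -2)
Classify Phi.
Compute the Cartan integers a_ij = 2(alpha_i, alpha_j)/(alpha_j, alpha_j); the resulting 7x7 Cartan matrix is
[[2, 0, 0, 0, 0, -1, -1], [0, 2, 0, -1, 0, -1, 0], [0, 0, 2, -1, 0, 0, 0], [0, -1, -1, 2, 0, 0, 0], [0, 0, 0, 0, 2, 0, -1], [-1, -1, 0, 0, 0, 2, 0], [-1, 0, 0, 0, -1, 0, 2]].
All simple roots have the same length, so the diagram is simply laced. The associated Dynkin diagram is a chain of 7 nodes with single edges (A_7), so the type is A_7 (the algebra sl(8)).

A7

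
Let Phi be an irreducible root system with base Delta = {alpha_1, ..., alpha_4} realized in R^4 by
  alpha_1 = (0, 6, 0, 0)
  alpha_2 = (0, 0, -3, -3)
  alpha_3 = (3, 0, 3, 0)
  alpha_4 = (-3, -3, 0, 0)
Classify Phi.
C_4 (sp(8))

Compute the Cartan integers a_ij = 2(alpha_i, alpha_j)/(alpha_j, alpha_j); the resulting 4x4 Cartan matrix is
[[2, 0, 0, -2], [0, 2, -1, 0], [0, -1, 2, -1], [-1, 0, -1, 2]].
The roots have two lengths (squared-length ratio 2:1); the short ones are alpha_{2,3,4}. The associated Dynkin diagram is a chain of 4 nodes with a double edge at one end; the terminal node there is the unique long simple root (C_4), so the type is C_4 (the algebra sp(8)).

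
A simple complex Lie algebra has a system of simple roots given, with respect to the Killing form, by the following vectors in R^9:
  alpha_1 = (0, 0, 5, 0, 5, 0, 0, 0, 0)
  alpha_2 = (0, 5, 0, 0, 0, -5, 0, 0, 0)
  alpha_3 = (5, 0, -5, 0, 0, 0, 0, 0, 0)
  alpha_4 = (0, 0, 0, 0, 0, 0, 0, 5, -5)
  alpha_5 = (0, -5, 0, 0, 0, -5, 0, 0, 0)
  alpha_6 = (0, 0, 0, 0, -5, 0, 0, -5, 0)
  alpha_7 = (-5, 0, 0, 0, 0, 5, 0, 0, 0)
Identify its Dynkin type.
D7

Compute the Cartan integers a_ij = 2(alpha_i, alpha_j)/(alpha_j, alpha_j); the resulting 7x7 Cartan matrix is
[[2, 0, -1, 0, 0, -1, 0], [0, 2, 0, 0, 0, 0, -1], [-1, 0, 2, 0, 0, 0, -1], [0, 0, 0, 2, 0, -1, 0], [0, 0, 0, 0, 2, 0, -1], [-1, 0, 0, -1, 0, 2, 0], [0, -1, -1, 0, -1, 0, 2]].
All simple roots have the same length, so the diagram is simply laced. The associated Dynkin diagram is a chain of 5 nodes with a fork of two nodes at one end (D_7), so the type is D_7 (the algebra so(14)).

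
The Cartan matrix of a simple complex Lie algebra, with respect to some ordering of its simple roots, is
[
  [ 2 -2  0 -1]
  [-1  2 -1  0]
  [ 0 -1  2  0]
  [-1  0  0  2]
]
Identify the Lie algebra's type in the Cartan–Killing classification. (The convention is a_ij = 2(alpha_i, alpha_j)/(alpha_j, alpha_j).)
F4

The matrix has rank 4 with 2's on the diagonal. Reading the off-diagonal entries as Dynkin edges (a single edge where a_ij = a_ji = -1; a double or triple edge where a_ij * a_ji = 2 or 3), the diagram is a chain of 4 nodes with a double edge between the middle two (F_4). One simple-root ordering that puts it in standard form is (alpha_4, alpha_1, alpha_2, alpha_3). So the algebra is type F_4.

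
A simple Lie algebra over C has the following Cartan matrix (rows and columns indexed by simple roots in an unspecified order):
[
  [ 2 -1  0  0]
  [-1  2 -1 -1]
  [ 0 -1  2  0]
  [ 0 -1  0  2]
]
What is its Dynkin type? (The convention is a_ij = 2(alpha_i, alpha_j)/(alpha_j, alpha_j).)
D4

The matrix has rank 4 with 2's on the diagonal. Reading the off-diagonal entries as Dynkin edges (a single edge where a_ij = a_ji = -1; a double or triple edge where a_ij * a_ji = 2 or 3), the diagram is a chain of 2 nodes with a fork of two nodes at one end (D_4). One simple-root ordering that puts it in standard form is (alpha_1, alpha_2, alpha_4, alpha_3). So the algebra is type D_4, i.e. so(8).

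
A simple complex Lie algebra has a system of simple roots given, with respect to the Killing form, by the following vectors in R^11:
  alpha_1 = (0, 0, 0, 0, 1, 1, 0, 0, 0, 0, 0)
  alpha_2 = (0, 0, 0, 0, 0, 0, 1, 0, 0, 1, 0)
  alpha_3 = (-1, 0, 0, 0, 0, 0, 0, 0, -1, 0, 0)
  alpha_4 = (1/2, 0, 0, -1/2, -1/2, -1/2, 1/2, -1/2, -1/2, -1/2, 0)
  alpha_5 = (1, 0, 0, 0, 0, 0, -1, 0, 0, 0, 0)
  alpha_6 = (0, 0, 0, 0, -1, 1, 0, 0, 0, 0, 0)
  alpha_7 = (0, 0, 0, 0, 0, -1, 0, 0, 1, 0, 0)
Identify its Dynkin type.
E_7

Compute the Cartan integers a_ij = 2(alpha_i, alpha_j)/(alpha_j, alpha_j); the resulting 7x7 Cartan matrix is
[[2, 0, 0, -1, 0, 0, -1], [0, 2, 0, 0, -1, 0, 0], [0, 0, 2, 0, -1, 0, -1], [-1, 0, 0, 2, 0, 0, 0], [0, -1, -1, 0, 2, 0, 0], [0, 0, 0, 0, 0, 2, -1], [-1, 0, -1, 0, 0, -1, 2]].
All simple roots have the same length, so the diagram is simply laced. The associated Dynkin diagram is a chain of 6 nodes with one extra node attached to the third node from one end (E_7), so the type is E_7.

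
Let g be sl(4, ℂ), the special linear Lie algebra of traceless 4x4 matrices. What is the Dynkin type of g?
A_3 (sl(4))

This is sl(4), which has dimension 4^2 - 1 = 15 and rank 4 - 1 = 3 (a Cartan subalgebra is the diagonal traceless matrices). In the classification of classical Lie algebras, the special linear algebra sl(n+1) has type A_n; here n = 3, so the Dynkin diagram is a chain of 3 nodes with single edges (A_3). Hence the type is A_3.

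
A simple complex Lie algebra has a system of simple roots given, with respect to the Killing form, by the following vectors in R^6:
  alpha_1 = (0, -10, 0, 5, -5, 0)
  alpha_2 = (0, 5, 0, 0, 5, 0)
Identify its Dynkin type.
Compute the Cartan integers a_ij = 2(alpha_i, alpha_j)/(alpha_j, alpha_j); the resulting 2x2 Cartan matrix is
[[2, -3], [-1, 2]].
The roots have two lengths (squared-length ratio 3:1); the short ones are alpha_{2}. The associated Dynkin diagram is two nodes joined by a triple edge (G_2), so the type is G_2.

G_2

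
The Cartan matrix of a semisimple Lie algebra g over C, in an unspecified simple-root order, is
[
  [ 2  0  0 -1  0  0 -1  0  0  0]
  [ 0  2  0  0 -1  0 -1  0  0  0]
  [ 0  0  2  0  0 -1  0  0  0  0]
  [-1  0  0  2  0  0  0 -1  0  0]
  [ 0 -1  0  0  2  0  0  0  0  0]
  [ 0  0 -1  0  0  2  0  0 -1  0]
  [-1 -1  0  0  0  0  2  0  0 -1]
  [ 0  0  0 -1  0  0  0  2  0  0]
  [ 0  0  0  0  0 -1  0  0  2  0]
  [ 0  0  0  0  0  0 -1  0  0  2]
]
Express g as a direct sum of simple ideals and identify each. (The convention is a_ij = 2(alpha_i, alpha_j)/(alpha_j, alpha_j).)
A3 + E7

The diagram associated to this matrix has two connected components: the simple roots {alpha_3, alpha_6, alpha_9} form a chain of 3 nodes with single edges (A_3), and {alpha_1, alpha_2, alpha_4, alpha_5, alpha_7, alpha_8, alpha_10} form a chain of 6 nodes with one extra node attached to the third node from one end (E_7). A semisimple Lie algebra decomposes uniquely as the direct sum of simple ideals, one per connected component of its Dynkin diagram, so g ≅ A_3 ⊕ E_7 (dimension 15 + 133 = 148).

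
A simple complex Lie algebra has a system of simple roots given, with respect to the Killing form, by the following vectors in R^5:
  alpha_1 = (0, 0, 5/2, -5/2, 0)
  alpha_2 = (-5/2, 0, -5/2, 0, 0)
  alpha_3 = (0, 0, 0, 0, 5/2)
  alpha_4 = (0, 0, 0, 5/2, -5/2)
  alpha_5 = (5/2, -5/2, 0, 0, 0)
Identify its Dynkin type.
type B_5

Compute the Cartan integers a_ij = 2(alpha_i, alpha_j)/(alpha_j, alpha_j); the resulting 5x5 Cartan matrix is
[[2, -1, 0, -1, 0], [-1, 2, 0, 0, -1], [0, 0, 2, -1, 0], [-1, 0, -2, 2, 0], [0, -1, 0, 0, 2]].
The roots have two lengths (squared-length ratio 2:1); the short ones are alpha_{3}. The associated Dynkin diagram is a chain of 5 nodes with a double edge at one end; the terminal node there is the unique short simple root (B_5), so the type is B_5 (the algebra so(11)).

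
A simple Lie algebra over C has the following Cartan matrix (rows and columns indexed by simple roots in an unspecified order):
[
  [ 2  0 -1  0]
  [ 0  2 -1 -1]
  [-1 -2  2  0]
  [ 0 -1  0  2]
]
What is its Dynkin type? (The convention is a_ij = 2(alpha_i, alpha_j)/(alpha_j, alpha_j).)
The matrix has rank 4 with 2's on the diagonal. Reading the off-diagonal entries as Dynkin edges (a single edge where a_ij = a_ji = -1; a double or triple edge where a_ij * a_ji = 2 or 3), the diagram is a chain of 4 nodes with a double edge between the middle two (F_4). One simple-root ordering that puts it in standard form is (alpha_1, alpha_3, alpha_2, alpha_4). So the algebra is type F_4.

type F_4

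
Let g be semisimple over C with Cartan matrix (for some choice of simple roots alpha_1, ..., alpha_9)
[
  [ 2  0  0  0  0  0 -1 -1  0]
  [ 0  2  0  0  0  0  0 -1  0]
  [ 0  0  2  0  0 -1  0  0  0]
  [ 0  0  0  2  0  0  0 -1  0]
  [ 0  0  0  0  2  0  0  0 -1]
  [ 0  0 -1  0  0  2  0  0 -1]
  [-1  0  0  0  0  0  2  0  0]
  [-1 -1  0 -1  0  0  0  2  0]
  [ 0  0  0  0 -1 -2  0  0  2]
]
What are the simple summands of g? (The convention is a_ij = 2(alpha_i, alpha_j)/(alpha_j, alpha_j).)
The diagram associated to this matrix has two connected components: the simple roots {alpha_1, alpha_2, alpha_4, alpha_7, alpha_8} form a chain of 3 nodes with a fork of two nodes at one end (D_5), and {alpha_3, alpha_5, alpha_6, alpha_9} form a chain of 4 nodes with a double edge between the middle two (F_4). A semisimple Lie algebra decomposes uniquely as the direct sum of simple ideals, one per connected component of its Dynkin diagram, so g ≅ D_5 ⊕ F_4 (dimension 45 + 52 = 97).

D_5 (so(10)) ⊕ F_4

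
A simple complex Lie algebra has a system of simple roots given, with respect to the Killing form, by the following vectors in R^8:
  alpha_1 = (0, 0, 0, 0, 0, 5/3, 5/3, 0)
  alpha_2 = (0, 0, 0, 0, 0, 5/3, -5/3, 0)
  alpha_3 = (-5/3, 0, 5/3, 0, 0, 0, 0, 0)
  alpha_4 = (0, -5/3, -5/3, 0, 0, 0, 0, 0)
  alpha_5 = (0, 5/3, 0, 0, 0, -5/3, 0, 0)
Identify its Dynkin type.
Compute the Cartan integers a_ij = 2(alpha_i, alpha_j)/(alpha_j, alpha_j); the resulting 5x5 Cartan matrix is
[[2, 0, 0, 0, -1], [0, 2, 0, 0, -1], [0, 0, 2, -1, 0], [0, 0, -1, 2, -1], [-1, -1, 0, -1, 2]].
All simple roots have the same length, so the diagram is simply laced. The associated Dynkin diagram is a chain of 3 nodes with a fork of two nodes at one end (D_5), so the type is D_5 (the algebra so(10)).

type D_5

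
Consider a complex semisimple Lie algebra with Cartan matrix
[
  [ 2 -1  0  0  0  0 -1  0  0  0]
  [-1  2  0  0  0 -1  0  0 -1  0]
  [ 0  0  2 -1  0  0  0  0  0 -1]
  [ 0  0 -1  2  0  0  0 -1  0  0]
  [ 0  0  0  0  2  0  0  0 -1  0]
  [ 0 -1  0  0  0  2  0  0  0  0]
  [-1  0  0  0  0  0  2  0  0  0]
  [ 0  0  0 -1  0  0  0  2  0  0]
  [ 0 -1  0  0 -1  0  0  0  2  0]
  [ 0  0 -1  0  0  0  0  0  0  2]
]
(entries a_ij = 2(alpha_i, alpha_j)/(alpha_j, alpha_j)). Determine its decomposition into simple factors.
The diagram associated to this matrix has two connected components: the simple roots {alpha_3, alpha_4, alpha_8, alpha_10} form a chain of 4 nodes with single edges (A_4), and {alpha_1, alpha_2, alpha_5, alpha_6, alpha_7, alpha_9} form a chain of 5 nodes with one extra node attached to the third node from one end (E_6). A semisimple Lie algebra decomposes uniquely as the direct sum of simple ideals, one per connected component of its Dynkin diagram, so g ≅ A_4 ⊕ E_6 (dimension 24 + 78 = 102).

A4 ⊕ E6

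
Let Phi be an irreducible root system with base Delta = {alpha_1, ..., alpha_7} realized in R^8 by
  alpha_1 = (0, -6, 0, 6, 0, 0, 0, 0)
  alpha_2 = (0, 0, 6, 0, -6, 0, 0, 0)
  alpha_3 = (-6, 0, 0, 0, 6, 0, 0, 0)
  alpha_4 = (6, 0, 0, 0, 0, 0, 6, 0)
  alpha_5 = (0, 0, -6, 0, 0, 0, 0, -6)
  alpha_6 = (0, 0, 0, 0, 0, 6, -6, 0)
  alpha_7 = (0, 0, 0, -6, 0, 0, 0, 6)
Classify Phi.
A_7 (sl(8))

Compute the Cartan integers a_ij = 2(alpha_i, alpha_j)/(alpha_j, alpha_j); the resulting 7x7 Cartan matrix is
[[2, 0, 0, 0, 0, 0, -1], [0, 2, -1, 0, -1, 0, 0], [0, -1, 2, -1, 0, 0, 0], [0, 0, -1, 2, 0, -1, 0], [0, -1, 0, 0, 2, 0, -1], [0, 0, 0, -1, 0, 2, 0], [-1, 0, 0, 0, -1, 0, 2]].
All simple roots have the same length, so the diagram is simply laced. The associated Dynkin diagram is a chain of 7 nodes with single edges (A_7), so the type is A_7 (the algebra sl(8)).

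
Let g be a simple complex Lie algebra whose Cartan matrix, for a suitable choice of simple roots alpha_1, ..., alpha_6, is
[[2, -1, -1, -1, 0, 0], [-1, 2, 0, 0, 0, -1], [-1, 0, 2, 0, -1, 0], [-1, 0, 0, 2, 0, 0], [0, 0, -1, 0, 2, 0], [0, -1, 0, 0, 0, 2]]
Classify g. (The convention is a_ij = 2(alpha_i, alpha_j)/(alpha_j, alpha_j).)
The matrix has rank 6 with 2's on the diagonal. Reading the off-diagonal entries as Dynkin edges (a single edge where a_ij = a_ji = -1; a double or triple edge where a_ij * a_ji = 2 or 3), the diagram is a chain of 5 nodes with one extra node attached to the third node from one end (E_6). One simple-root ordering that puts it in standard form is (alpha_5, alpha_4, alpha_3, alpha_1, alpha_2, alpha_6). So the algebra is type E_6.

type E_6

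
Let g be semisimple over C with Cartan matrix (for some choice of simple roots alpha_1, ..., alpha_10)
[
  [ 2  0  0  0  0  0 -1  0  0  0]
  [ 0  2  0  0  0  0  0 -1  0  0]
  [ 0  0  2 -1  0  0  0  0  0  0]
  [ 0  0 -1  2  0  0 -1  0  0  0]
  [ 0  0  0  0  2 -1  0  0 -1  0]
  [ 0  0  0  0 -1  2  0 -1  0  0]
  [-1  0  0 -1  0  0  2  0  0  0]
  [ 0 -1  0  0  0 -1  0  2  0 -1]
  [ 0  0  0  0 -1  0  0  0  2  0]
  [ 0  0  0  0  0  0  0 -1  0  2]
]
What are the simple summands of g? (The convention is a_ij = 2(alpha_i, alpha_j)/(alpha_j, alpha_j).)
A_4 + D_6

The diagram associated to this matrix has two connected components: the simple roots {alpha_1, alpha_3, alpha_4, alpha_7} form a chain of 4 nodes with single edges (A_4), and {alpha_2, alpha_5, alpha_6, alpha_8, alpha_9, alpha_10} form a chain of 4 nodes with a fork of two nodes at one end (D_6). A semisimple Lie algebra decomposes uniquely as the direct sum of simple ideals, one per connected component of its Dynkin diagram, so g ≅ A_4 ⊕ D_6 (dimension 24 + 66 = 90).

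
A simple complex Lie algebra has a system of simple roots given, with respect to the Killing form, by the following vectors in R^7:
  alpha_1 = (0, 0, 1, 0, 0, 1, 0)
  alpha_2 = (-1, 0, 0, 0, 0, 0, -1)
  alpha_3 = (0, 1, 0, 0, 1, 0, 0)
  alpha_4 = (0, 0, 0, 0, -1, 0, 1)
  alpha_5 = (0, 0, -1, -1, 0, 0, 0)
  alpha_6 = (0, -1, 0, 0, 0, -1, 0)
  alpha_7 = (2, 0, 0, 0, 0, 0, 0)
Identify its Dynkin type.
Compute the Cartan integers a_ij = 2(alpha_i, alpha_j)/(alpha_j, alpha_j); the resulting 7x7 Cartan matrix is
[[2, 0, 0, 0, -1, -1, 0], [0, 2, 0, -1, 0, 0, -1], [0, 0, 2, -1, 0, -1, 0], [0, -1, -1, 2, 0, 0, 0], [-1, 0, 0, 0, 2, 0, 0], [-1, 0, -1, 0, 0, 2, 0], [0, -2, 0, 0, 0, 0, 2]].
The roots have two lengths (squared-length ratio 2:1); the short ones are alpha_{1,2,3,4,5,6}. The associated Dynkin diagram is a chain of 7 nodes with a double edge at one end; the terminal node there is the unique long simple root (C_7), so the type is C_7 (the algebra sp(14)).

type C_7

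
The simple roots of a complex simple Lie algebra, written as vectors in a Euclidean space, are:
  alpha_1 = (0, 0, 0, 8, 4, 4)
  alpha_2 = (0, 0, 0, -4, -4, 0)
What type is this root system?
Compute the Cartan integers a_ij = 2(alpha_i, alpha_j)/(alpha_j, alpha_j); the resulting 2x2 Cartan matrix is
[[2, -3], [-1, 2]].
The roots have two lengths (squared-length ratio 3:1); the short ones are alpha_{2}. The associated Dynkin diagram is two nodes joined by a triple edge (G_2), so the type is G_2.

G_2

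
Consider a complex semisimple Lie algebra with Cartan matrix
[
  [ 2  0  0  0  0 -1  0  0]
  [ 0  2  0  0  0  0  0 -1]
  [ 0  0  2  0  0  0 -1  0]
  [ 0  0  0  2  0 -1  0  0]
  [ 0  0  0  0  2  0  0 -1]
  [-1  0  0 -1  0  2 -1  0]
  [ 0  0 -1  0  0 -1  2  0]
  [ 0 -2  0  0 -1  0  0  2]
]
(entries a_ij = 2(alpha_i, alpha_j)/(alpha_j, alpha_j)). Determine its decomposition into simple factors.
The diagram associated to this matrix has two connected components: the simple roots {alpha_2, alpha_5, alpha_8} form a chain of 3 nodes with a double edge at one end; the terminal node there is the unique short simple root (B_3), and {alpha_1, alpha_3, alpha_4, alpha_6, alpha_7} form a chain of 3 nodes with a fork of two nodes at one end (D_5). A semisimple Lie algebra decomposes uniquely as the direct sum of simple ideals, one per connected component of its Dynkin diagram, so g ≅ B_3 ⊕ D_5 (dimension 21 + 45 = 66).

type B_3 + type D_5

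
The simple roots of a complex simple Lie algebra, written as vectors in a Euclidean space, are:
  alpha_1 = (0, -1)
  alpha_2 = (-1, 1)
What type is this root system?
Compute the Cartan integers a_ij = 2(alpha_i, alpha_j)/(alpha_j, alpha_j); the resulting 2x2 Cartan matrix is
[[2, -1], [-2, 2]].
The roots have two lengths (squared-length ratio 2:1); the short ones are alpha_{1}. The associated Dynkin diagram is a chain of 2 nodes with a double edge at one end; the terminal node there is the unique short simple root (B_2), so the type is B_2 (the algebra so(5)).

type B_2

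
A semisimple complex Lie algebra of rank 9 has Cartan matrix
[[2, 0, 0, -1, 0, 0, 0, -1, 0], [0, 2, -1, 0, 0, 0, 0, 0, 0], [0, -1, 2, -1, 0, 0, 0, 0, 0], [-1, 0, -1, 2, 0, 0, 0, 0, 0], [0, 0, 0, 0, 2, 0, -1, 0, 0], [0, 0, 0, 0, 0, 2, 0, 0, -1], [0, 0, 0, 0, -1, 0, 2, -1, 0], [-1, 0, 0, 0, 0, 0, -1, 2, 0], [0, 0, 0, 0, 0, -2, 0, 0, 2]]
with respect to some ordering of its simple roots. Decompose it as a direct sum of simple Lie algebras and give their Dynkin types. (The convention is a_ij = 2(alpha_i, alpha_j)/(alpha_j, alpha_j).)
The diagram associated to this matrix has two connected components: the simple roots {alpha_1, alpha_2, alpha_3, alpha_4, alpha_5, alpha_7, alpha_8} form a chain of 7 nodes with single edges (A_7), and {alpha_6, alpha_9} form a chain of 2 nodes with a double edge at one end; the terminal node there is the unique short simple root (B_2). A semisimple Lie algebra decomposes uniquely as the direct sum of simple ideals, one per connected component of its Dynkin diagram, so g ≅ A_7 ⊕ B_2 (dimension 63 + 10 = 73).

A_7 (sl(8)) ⊕ B_2 (so(5))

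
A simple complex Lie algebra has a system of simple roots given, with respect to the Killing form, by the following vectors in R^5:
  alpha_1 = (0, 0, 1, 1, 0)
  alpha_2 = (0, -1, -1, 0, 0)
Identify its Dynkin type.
A_2 (sl(3))

Compute the Cartan integers a_ij = 2(alpha_i, alpha_j)/(alpha_j, alpha_j); the resulting 2x2 Cartan matrix is
[[2, -1], [-1, 2]].
All simple roots have the same length, so the diagram is simply laced. The associated Dynkin diagram is a chain of 2 nodes with single edges (A_2), so the type is A_2 (the algebra sl(3)).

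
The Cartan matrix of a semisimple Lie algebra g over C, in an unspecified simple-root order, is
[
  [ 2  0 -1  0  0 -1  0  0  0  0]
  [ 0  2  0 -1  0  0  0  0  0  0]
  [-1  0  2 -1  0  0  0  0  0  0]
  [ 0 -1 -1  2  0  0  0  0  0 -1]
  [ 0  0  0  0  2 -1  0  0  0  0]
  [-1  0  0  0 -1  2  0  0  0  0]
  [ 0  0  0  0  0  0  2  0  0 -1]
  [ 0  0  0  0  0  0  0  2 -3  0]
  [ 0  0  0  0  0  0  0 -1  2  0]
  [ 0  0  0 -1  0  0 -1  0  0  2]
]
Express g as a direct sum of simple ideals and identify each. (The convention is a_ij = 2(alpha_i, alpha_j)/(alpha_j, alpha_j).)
E_8 + G_2

The diagram associated to this matrix has two connected components: the simple roots {alpha_1, alpha_2, alpha_3, alpha_4, alpha_5, alpha_6, alpha_7, alpha_10} form a chain of 7 nodes with one extra node attached to the third node from one end (E_8), and {alpha_8, alpha_9} form two nodes joined by a triple edge (G_2). A semisimple Lie algebra decomposes uniquely as the direct sum of simple ideals, one per connected component of its Dynkin diagram, so g ≅ E_8 ⊕ G_2 (dimension 248 + 14 = 262).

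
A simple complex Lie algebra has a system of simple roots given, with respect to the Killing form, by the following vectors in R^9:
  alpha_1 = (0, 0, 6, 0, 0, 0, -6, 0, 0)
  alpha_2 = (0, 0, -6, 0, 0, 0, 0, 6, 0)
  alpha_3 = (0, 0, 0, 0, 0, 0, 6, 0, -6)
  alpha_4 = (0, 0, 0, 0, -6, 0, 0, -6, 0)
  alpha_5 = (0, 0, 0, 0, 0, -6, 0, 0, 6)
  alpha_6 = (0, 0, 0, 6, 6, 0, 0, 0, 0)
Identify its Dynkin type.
A6

Compute the Cartan integers a_ij = 2(alpha_i, alpha_j)/(alpha_j, alpha_j); the resulting 6x6 Cartan matrix is
[[2, -1, -1, 0, 0, 0], [-1, 2, 0, -1, 0, 0], [-1, 0, 2, 0, -1, 0], [0, -1, 0, 2, 0, -1], [0, 0, -1, 0, 2, 0], [0, 0, 0, -1, 0, 2]].
All simple roots have the same length, so the diagram is simply laced. The associated Dynkin diagram is a chain of 6 nodes with single edges (A_6), so the type is A_6 (the algebra sl(7)).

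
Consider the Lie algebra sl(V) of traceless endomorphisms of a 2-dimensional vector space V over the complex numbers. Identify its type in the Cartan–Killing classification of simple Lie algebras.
A_1

This is sl(2), which has dimension 2^2 - 1 = 3 and rank 2 - 1 = 1 (a Cartan subalgebra is the diagonal traceless matrices). In the classification of classical Lie algebras, the special linear algebra sl(n+1) has type A_n; here n = 1, so the Dynkin diagram is a chain of 1 nodes with single edges (A_1). Hence the type is A_1.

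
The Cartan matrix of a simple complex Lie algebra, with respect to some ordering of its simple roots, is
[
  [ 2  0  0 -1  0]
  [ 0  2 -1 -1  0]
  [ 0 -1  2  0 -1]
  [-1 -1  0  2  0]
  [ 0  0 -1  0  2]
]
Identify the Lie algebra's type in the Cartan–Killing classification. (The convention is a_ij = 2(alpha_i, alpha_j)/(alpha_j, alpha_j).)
A5

The matrix has rank 5 with 2's on the diagonal. Reading the off-diagonal entries as Dynkin edges (a single edge where a_ij = a_ji = -1; a double or triple edge where a_ij * a_ji = 2 or 3), the diagram is a chain of 5 nodes with single edges (A_5). One simple-root ordering that puts it in standard form is (alpha_5, alpha_3, alpha_2, alpha_4, alpha_1). So the algebra is type A_5, i.e. sl(6).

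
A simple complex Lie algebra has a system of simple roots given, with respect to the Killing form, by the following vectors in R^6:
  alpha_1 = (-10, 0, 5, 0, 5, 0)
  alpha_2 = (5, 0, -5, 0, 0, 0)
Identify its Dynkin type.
G_2

Compute the Cartan integers a_ij = 2(alpha_i, alpha_j)/(alpha_j, alpha_j); the resulting 2x2 Cartan matrix is
[[2, -3], [-1, 2]].
The roots have two lengths (squared-length ratio 3:1); the short ones are alpha_{2}. The associated Dynkin diagram is two nodes joined by a triple edge (G_2), so the type is G_2.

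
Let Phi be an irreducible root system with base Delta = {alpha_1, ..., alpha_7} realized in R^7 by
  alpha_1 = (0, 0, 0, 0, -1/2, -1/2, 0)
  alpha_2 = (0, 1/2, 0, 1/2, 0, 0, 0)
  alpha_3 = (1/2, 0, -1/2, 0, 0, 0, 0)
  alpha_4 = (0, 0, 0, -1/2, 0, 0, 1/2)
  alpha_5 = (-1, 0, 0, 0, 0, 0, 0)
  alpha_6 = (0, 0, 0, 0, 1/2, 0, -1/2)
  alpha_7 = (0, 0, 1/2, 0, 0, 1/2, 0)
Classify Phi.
C7

Compute the Cartan integers a_ij = 2(alpha_i, alpha_j)/(alpha_j, alpha_j); the resulting 7x7 Cartan matrix is
[[2, 0, 0, 0, 0, -1, -1], [0, 2, 0, -1, 0, 0, 0], [0, 0, 2, 0, -1, 0, -1], [0, -1, 0, 2, 0, -1, 0], [0, 0, -2, 0, 2, 0, 0], [-1, 0, 0, -1, 0, 2, 0], [-1, 0, -1, 0, 0, 0, 2]].
The roots have two lengths (squared-length ratio 2:1); the short ones are alpha_{1,2,3,4,6,7}. The associated Dynkin diagram is a chain of 7 nodes with a double edge at one end; the terminal node there is the unique long simple root (C_7), so the type is C_7 (the algebra sp(14)).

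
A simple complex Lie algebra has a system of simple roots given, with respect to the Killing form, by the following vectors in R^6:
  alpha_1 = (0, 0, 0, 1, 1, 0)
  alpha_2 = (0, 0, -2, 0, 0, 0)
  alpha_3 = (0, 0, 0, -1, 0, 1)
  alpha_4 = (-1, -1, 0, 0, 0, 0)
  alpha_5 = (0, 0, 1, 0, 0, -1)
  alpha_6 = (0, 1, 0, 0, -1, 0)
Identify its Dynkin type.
type C_6

Compute the Cartan integers a_ij = 2(alpha_i, alpha_j)/(alpha_j, alpha_j); the resulting 6x6 Cartan matrix is
[[2, 0, -1, 0, 0, -1], [0, 2, 0, 0, -2, 0], [-1, 0, 2, 0, -1, 0], [0, 0, 0, 2, 0, -1], [0, -1, -1, 0, 2, 0], [-1, 0, 0, -1, 0, 2]].
The roots have two lengths (squared-length ratio 2:1); the short ones are alpha_{1,3,4,5,6}. The associated Dynkin diagram is a chain of 6 nodes with a double edge at one end; the terminal node there is the unique long simple root (C_6), so the type is C_6 (the algebra sp(12)).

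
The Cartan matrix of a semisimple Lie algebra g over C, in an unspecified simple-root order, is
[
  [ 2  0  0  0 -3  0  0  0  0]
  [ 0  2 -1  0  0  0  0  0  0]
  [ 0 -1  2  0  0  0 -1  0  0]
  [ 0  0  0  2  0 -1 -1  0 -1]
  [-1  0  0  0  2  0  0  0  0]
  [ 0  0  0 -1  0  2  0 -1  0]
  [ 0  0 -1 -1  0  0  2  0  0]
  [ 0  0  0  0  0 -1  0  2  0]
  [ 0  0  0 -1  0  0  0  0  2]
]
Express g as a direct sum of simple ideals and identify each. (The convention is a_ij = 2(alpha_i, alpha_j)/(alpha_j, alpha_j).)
The diagram associated to this matrix has two connected components: the simple roots {alpha_2, alpha_3, alpha_4, alpha_6, alpha_7, alpha_8, alpha_9} form a chain of 6 nodes with one extra node attached to the third node from one end (E_7), and {alpha_1, alpha_5} form two nodes joined by a triple edge (G_2). A semisimple Lie algebra decomposes uniquely as the direct sum of simple ideals, one per connected component of its Dynkin diagram, so g ≅ E_7 ⊕ G_2 (dimension 133 + 14 = 147).

E_7 + G_2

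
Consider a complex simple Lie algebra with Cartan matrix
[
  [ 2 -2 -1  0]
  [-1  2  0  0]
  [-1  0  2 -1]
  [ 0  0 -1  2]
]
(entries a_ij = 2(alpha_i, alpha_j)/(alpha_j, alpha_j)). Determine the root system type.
B4

The matrix has rank 4 with 2's on the diagonal. Reading the off-diagonal entries as Dynkin edges (a single edge where a_ij = a_ji = -1; a double or triple edge where a_ij * a_ji = 2 or 3), the diagram is a chain of 4 nodes with a double edge at one end; the terminal node there is the unique short simple root (B_4). One simple-root ordering that puts it in standard form is (alpha_4, alpha_3, alpha_1, alpha_2). So the algebra is type B_4, i.e. so(9).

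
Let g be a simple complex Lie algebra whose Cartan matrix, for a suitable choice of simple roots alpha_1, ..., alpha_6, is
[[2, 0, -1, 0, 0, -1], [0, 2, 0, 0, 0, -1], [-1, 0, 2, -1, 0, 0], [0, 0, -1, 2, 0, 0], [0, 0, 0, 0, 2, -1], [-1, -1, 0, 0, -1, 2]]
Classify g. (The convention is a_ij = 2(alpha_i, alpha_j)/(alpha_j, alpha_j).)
The matrix has rank 6 with 2's on the diagonal. Reading the off-diagonal entries as Dynkin edges (a single edge where a_ij = a_ji = -1; a double or triple edge where a_ij * a_ji = 2 or 3), the diagram is a chain of 4 nodes with a fork of two nodes at one end (D_6). One simple-root ordering that puts it in standard form is (alpha_4, alpha_3, alpha_1, alpha_6, alpha_5, alpha_2). So the algebra is type D_6, i.e. so(12).

type D_6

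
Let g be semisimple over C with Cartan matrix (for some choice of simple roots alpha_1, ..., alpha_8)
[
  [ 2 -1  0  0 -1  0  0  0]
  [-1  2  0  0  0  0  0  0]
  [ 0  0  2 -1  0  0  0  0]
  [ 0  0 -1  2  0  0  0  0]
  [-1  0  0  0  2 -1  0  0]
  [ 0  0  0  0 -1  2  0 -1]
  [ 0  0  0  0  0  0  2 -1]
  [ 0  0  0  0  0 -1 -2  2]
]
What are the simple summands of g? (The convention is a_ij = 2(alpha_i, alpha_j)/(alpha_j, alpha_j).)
A_2 (sl(3)) + B_6 (so(13))

The diagram associated to this matrix has two connected components: the simple roots {alpha_3, alpha_4} form a chain of 2 nodes with single edges (A_2), and {alpha_1, alpha_2, alpha_5, alpha_6, alpha_7, alpha_8} form a chain of 6 nodes with a double edge at one end; the terminal node there is the unique short simple root (B_6). A semisimple Lie algebra decomposes uniquely as the direct sum of simple ideals, one per connected component of its Dynkin diagram, so g ≅ A_2 ⊕ B_6 (dimension 8 + 78 = 86).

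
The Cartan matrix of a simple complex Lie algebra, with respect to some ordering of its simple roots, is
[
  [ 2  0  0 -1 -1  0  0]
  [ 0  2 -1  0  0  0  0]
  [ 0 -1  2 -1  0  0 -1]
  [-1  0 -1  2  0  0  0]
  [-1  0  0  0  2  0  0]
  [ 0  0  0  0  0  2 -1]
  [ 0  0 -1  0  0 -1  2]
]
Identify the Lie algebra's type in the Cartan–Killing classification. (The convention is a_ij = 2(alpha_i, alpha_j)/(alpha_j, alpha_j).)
E_7

The matrix has rank 7 with 2's on the diagonal. Reading the off-diagonal entries as Dynkin edges (a single edge where a_ij = a_ji = -1; a double or triple edge where a_ij * a_ji = 2 or 3), the diagram is a chain of 6 nodes with one extra node attached to the third node from one end (E_7). One simple-root ordering that puts it in standard form is (alpha_6, alpha_2, alpha_7, alpha_3, alpha_4, alpha_1, alpha_5). So the algebra is type E_7.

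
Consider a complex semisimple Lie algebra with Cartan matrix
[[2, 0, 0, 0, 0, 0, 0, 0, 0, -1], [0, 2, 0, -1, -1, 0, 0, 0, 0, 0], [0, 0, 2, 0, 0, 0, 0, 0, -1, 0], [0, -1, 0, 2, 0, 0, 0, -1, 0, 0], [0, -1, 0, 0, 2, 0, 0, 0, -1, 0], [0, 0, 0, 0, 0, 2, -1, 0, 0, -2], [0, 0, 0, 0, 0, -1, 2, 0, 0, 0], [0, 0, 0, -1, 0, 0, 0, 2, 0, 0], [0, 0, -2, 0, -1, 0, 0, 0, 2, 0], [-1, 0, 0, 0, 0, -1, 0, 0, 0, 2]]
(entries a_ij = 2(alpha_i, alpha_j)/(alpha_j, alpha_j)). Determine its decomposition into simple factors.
The diagram associated to this matrix has two connected components: the simple roots {alpha_2, alpha_3, alpha_4, alpha_5, alpha_8, alpha_9} form a chain of 6 nodes with a double edge at one end; the terminal node there is the unique short simple root (B_6), and {alpha_1, alpha_6, alpha_7, alpha_10} form a chain of 4 nodes with a double edge between the middle two (F_4). A semisimple Lie algebra decomposes uniquely as the direct sum of simple ideals, one per connected component of its Dynkin diagram, so g ≅ B_6 ⊕ F_4 (dimension 78 + 52 = 130).

B_6 (so(13)) + F_4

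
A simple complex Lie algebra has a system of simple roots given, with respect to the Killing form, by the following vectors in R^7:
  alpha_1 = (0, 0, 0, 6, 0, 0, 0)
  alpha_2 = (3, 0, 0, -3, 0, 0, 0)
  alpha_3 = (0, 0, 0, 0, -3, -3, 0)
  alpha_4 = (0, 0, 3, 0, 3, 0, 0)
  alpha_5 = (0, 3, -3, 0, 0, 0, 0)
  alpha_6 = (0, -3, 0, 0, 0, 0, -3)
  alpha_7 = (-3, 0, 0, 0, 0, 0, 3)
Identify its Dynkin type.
type C_7

Compute the Cartan integers a_ij = 2(alpha_i, alpha_j)/(alpha_j, alpha_j); the resulting 7x7 Cartan matrix is
[[2, -2, 0, 0, 0, 0, 0], [-1, 2, 0, 0, 0, 0, -1], [0, 0, 2, -1, 0, 0, 0], [0, 0, -1, 2, -1, 0, 0], [0, 0, 0, -1, 2, -1, 0], [0, 0, 0, 0, -1, 2, -1], [0, -1, 0, 0, 0, -1, 2]].
The roots have two lengths (squared-length ratio 2:1); the short ones are alpha_{2,3,4,5,6,7}. The associated Dynkin diagram is a chain of 7 nodes with a double edge at one end; the terminal node there is the unique long simple root (C_7), so the type is C_7 (the algebra sp(14)).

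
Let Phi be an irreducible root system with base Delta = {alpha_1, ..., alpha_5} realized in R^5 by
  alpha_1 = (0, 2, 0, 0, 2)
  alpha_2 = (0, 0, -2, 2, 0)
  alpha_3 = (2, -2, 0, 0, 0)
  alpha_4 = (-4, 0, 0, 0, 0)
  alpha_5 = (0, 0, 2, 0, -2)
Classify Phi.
C5

Compute the Cartan integers a_ij = 2(alpha_i, alpha_j)/(alpha_j, alpha_j); the resulting 5x5 Cartan matrix is
[[2, 0, -1, 0, -1], [0, 2, 0, 0, -1], [-1, 0, 2, -1, 0], [0, 0, -2, 2, 0], [-1, -1, 0, 0, 2]].
The roots have two lengths (squared-length ratio 2:1); the short ones are alpha_{1,2,3,5}. The associated Dynkin diagram is a chain of 5 nodes with a double edge at one end; the terminal node there is the unique long simple root (C_5), so the type is C_5 (the algebra sp(10)).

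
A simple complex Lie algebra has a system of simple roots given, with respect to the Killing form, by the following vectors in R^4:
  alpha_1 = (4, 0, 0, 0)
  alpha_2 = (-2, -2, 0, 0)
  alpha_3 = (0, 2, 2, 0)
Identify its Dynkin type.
C3

Compute the Cartan integers a_ij = 2(alpha_i, alpha_j)/(alpha_j, alpha_j); the resulting 3x3 Cartan matrix is
[[2, -2, 0], [-1, 2, -1], [0, -1, 2]].
The roots have two lengths (squared-length ratio 2:1); the short ones are alpha_{2,3}. The associated Dynkin diagram is a chain of 3 nodes with a double edge at one end; the terminal node there is the unique long simple root (C_3), so the type is C_3 (the algebra sp(6)).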